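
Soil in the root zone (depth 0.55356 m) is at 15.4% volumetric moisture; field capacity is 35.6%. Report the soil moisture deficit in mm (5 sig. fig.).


Approach: apply the soil moisture deficit relation, SMD = (FC - theta)/100 * depth * 1000.
SMD = (35.6 - 15.4)/100 * 0.55356 * 1000 = 111.82 mm
Therefore the soil moisture deficit = 111.82 mm.


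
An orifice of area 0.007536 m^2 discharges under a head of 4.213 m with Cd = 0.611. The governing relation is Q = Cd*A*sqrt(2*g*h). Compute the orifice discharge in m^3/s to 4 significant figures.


Q = 0.611 * 0.007536 * sqrt(2*9.81*4.213) = 0.04186 m^3/s
Therefore the orifice discharge = 0.04186 m^3/s.


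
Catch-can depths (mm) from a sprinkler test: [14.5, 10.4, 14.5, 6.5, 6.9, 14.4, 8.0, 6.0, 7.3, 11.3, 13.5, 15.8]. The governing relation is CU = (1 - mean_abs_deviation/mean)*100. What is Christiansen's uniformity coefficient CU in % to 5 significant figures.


mean = 10.75833 mm
mean |d_i - mean| = 3.241667 mm
CU = (1 - 3.241667/10.75833)*100 = 69.868 %
Therefore Christiansen's uniformity coefficient CU = 69.868 %.


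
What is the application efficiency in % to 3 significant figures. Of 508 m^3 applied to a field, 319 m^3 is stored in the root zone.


Approach: apply the application efficiency ratio, Ea = (stored/applied)*100.
Ea = (319/508)*100 = 62.8 %
Therefore the application efficiency = 62.8 %.


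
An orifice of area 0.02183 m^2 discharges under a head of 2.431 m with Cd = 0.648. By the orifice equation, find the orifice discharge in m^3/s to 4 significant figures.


Approach: apply the orifice equation, Q = Cd*A*sqrt(2*g*h).
Q = 0.648 * 0.02183 * sqrt(2*9.81*2.431) = 0.09769 m^3/s
Therefore the orifice discharge = 0.09769 m^3/s.


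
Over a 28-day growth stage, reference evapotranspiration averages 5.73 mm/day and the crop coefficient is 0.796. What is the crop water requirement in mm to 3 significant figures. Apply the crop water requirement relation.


Approach: apply the crop water requirement relation, CWR = ET0 * Kc * days.
CWR = 5.73 * 0.796 * 28 = 128 mm
Therefore the crop water requirement = 128 mm.


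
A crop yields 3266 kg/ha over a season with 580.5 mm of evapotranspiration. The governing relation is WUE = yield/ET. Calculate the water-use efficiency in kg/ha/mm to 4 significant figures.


WUE = 3266 / 580.5 = 5.626 kg/ha/mm
Therefore the water-use efficiency = 5.626 kg/ha/mm.


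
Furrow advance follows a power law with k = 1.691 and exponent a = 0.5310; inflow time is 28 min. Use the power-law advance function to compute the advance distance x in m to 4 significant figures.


Approach: apply the power-law advance function, x = k*t^a.
x = 1.691 * 28^0.5310 = 9.922 m
Therefore the advance distance x = 9.922 m.


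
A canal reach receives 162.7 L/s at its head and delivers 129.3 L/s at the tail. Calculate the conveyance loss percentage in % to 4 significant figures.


Approach: apply the conveyance loss ratio, loss% = ((Q_head - Q_tail)/Q_head)*100.
loss = ((162.7 - 129.3)/162.7)*100 = 20.53 %
Therefore the conveyance loss percentage = 20.53 %.


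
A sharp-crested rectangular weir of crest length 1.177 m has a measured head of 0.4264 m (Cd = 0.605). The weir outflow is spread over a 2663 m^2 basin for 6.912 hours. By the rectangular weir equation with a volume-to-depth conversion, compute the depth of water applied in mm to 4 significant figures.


Approach: apply the rectangular weir equation with a volume-to-depth conversion, Q = (2/3)*Cd*L*sqrt(2g)*H^1.5; d = Q*t/A * 1000.
Step 1 — weir discharge:
  Q = (2/3)*0.605*1.177*sqrt(2*9.81)*0.4264^1.5 = 0.585485 m^3/s
Step 2 — volume: V = 0.585485 * 6.912*3600 = 14568.7 m^3
Step 3 — depth: d = V/A * 1000 = 14568.7/2663 * 1000 = 5471 mm
Therefore the depth of water applied = 5471 mm.


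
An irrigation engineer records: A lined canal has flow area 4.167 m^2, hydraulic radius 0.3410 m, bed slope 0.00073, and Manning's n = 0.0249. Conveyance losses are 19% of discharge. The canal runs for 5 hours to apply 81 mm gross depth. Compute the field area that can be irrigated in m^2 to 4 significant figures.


Approach: apply Manning's equation with a conveyance and depth budget, Q = (1/n)*A*R^(2/3)*S^(1/2); Q_field = Q*(1-loss); Area = Q_field*t/(d/1000).
Step 1 — canal discharge (Manning's equation):
  Q = (1/0.0249) * 4.167 * 0.3410^(2/3) * 0.00073^(1/2) = 2.20693 m^3/s
Step 2 — delivered flow: Q_field = 2.20693*(1 - 19/100) = 1.78761 m^3/s
Step 3 — volume delivered: V = 1.78761 * 5*3600 = 32177.0 m^3
Step 4 — area served: A = V / (depth/1000) = 32177.0 / 0.081 = 397200 m^2
Therefore the field area that can be irrigated = 397200 m^2.


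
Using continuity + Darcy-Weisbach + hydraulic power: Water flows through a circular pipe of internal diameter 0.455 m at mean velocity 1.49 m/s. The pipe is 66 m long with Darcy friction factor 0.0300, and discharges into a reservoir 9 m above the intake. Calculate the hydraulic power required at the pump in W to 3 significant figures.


Approach: apply continuity + Darcy-Weisbach + hydraulic power, Q = A*v; hf = f*(L/D)*(v^2/(2g)); H = static + hf; P = rho*g*Q*H.
Step 1 — flow rate (continuity, Q = A*v):
  A = pi*(0.455/2)^2 = 0.16260 m^2
  Q = 0.16260 * 1.49 = 0.24227 m^3/s
Step 2 — friction head loss (Darcy-Weisbach):
  hf = 0.0300 * (66/0.455) * (1.49^2 / (2*9.81))
  hf = 0.49241 m
Step 3 — total head: H = 9 + 0.49241 = 9.4924 m
Step 4 — hydraulic power (P = rho*g*Q*H):
  P = 1000 * 9.81 * 0.24227 * 9.4924 = 22600 W
Therefore the hydraulic power required at the pump = 22600 W.


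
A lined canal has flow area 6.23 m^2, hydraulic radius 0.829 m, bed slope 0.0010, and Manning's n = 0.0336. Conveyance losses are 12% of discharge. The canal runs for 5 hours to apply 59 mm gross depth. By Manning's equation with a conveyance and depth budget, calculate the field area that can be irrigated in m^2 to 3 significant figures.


Approach: apply Manning's equation with a conveyance and depth budget, Q = (1/n)*A*R^(2/3)*S^(1/2); Q_field = Q*(1-loss); Area = Q_field*t/(d/1000).
Step 1 — canal discharge (Manning's equation):
  Q = (1/0.0336) * 6.23 * 0.829^(2/3) * 0.0010^(1/2) = 5.1743 m^3/s
Step 2 — delivered flow: Q_field = 5.1743*(1 - 12/100) = 4.5534 m^3/s
Step 3 — volume delivered: V = 4.5534 * 5*3600 = 81961 m^3
Step 4 — area served: A = V / (depth/1000) = 81961 / 0.059 = 1390000 m^2
Therefore the field area that can be irrigated = 1390000 m^2.


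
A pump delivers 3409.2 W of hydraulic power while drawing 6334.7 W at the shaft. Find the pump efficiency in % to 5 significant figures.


Approach: apply the efficiency ratio, eta = (P_out/P_in)*100.
eta = (3409.2 / 6334.7) * 100 = 53.818 %
Therefore the pump efficiency = 53.818 %.


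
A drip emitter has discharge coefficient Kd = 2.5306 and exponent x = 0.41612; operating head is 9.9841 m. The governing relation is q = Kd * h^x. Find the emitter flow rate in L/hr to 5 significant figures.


q = 2.5306 * 9.9841^0.41612 = 6.5926 L/hr
Therefore the emitter flow rate = 6.5926 L/hr.


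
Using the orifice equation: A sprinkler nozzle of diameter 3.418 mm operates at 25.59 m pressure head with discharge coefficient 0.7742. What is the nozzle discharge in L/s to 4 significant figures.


Approach: apply the orifice equation, Q = Cd*A*sqrt(2*g*h), A = pi*(d/2)^2.
A = pi*(3.418e-3/2)^2 = 9.17559e-06 m^2
Q = 0.7742 * 9.17559e-06 * sqrt(2*9.81*25.59) * 1000 = 0.1592 L/s
Therefore the nozzle discharge = 0.1592 L/s.


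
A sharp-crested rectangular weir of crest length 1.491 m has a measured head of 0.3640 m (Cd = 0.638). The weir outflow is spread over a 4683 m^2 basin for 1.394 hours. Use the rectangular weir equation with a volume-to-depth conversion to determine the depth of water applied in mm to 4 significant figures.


Approach: apply the rectangular weir equation with a volume-to-depth conversion, Q = (2/3)*Cd*L*sqrt(2g)*H^1.5; d = Q*t/A * 1000.
Step 1 — weir discharge:
  Q = (2/3)*0.638*1.491*sqrt(2*9.81)*0.3640^1.5 = 0.616891 m^3/s
Step 2 — volume: V = 0.616891 * 1.394*3600 = 3095.81 m^3
Step 3 — depth: d = V/A * 1000 = 3095.81/4683 * 1000 = 661.1 mm
Therefore the depth of water applied = 661.1 mm.


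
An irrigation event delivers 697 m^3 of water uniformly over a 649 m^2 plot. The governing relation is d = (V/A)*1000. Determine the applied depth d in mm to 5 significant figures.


d = (697 / 649) * 1000 = 1074.0 mm
Therefore the applied depth d = 1074.0 mm.


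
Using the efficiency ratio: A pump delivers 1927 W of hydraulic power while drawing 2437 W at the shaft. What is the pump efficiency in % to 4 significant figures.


Approach: apply the efficiency ratio, eta = (P_out/P_in)*100.
eta = (1927 / 2437) * 100 = 79.07 %
Therefore the pump efficiency = 79.07 %.


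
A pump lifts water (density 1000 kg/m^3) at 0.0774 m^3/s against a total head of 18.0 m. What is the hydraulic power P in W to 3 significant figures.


Approach: apply the hydraulic power relation, P = rho*g*Q*H.
P = 1000 * 9.81 * 0.0774 * 18.0 = 13700 W
Therefore the hydraulic power P = 13700 W.


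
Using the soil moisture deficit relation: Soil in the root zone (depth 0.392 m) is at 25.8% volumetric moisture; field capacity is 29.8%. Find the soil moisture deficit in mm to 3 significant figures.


Approach: apply the soil moisture deficit relation, SMD = (FC - theta)/100 * depth * 1000.
SMD = (29.8 - 25.8)/100 * 0.392 * 1000 = 15.7 mm
Therefore the soil moisture deficit = 15.7 mm.


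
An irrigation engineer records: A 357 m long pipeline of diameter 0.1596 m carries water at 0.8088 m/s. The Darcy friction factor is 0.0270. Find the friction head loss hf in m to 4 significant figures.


Approach: apply the Darcy-Weisbach equation, hf = f*(L/D)*(v^2/(2g)).
hf = 0.0270 * (357/0.1596) * (0.8088^2 / (2*9.81))
hf = 2.014 m
Therefore the friction head loss hf = 2.014 m.


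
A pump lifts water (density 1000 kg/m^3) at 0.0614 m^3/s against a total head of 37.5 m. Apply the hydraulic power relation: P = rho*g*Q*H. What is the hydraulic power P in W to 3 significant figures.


P = 1000 * 9.81 * 0.0614 * 37.5 = 22600 W
Therefore the hydraulic power P = 22600 W.


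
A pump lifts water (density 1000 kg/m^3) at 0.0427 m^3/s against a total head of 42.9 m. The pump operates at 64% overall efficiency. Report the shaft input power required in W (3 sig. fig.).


Approach: apply hydraulic power then efficiency conversion, P = rho*g*Q*H; P_in = P/eta.
Step 1 — hydraulic power (P = rho*g*Q*H):
  P = 1000 * 9.81 * 0.0427 * 42.9 = 17970 W
Step 2 — input power: P_in = P/eta = 17970 / 0.64 = 28100 W
Therefore the shaft input power required = 28100 W.


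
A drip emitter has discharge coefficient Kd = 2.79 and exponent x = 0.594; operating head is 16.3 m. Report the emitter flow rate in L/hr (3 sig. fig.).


Approach: apply the emitter characteristic equation, q = Kd * h^x.
q = 2.79 * 16.3^0.594 = 14.6 L/hr
Therefore the emitter flow rate = 14.6 L/hr.


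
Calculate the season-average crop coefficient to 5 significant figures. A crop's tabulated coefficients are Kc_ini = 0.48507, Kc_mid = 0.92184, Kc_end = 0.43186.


Approach: apply a simple seasonal average, Kc_avg = (Kc_ini + Kc_mid + Kc_end)/3.
Kc_avg = (0.48507 + 0.92184 + 0.43186)/3 = 0.61292
Therefore the season-average crop coefficient = 0.61292.


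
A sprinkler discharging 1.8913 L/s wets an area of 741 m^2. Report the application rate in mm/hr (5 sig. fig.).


Approach: apply the application rate relation, rate = (Q/A)*3600.
rate = (1.8913 / 741) * 3600 = 9.1885 mm/hr
Therefore the application rate = 9.1885 mm/hr.


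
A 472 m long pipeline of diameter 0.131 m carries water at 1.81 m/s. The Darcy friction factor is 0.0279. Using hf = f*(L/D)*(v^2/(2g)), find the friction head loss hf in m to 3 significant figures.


hf = 0.0279 * (472/0.131) * (1.81^2 / (2*9.81))
hf = 16.8 m
Therefore the friction head loss hf = 16.8 m.


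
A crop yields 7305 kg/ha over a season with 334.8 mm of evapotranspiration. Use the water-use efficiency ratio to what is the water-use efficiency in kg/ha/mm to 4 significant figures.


Approach: apply the water-use efficiency ratio, WUE = yield/ET.
WUE = 7305 / 334.8 = 21.82 kg/ha/mm
Therefore the water-use efficiency = 21.82 kg/ha/mm.


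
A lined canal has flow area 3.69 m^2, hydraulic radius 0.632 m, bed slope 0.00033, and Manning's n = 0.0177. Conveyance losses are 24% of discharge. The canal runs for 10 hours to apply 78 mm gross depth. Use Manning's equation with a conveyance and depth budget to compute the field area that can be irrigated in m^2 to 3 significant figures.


Approach: apply Manning's equation with a conveyance and depth budget, Q = (1/n)*A*R^(2/3)*S^(1/2); Q_field = Q*(1-loss); Area = Q_field*t/(d/1000).
Step 1 — canal discharge (Manning's equation):
  Q = (1/0.0177) * 3.69 * 0.632^(2/3) * 0.00033^(1/2) = 2.7890 m^3/s
Step 2 — delivered flow: Q_field = 2.7890*(1 - 24/100) = 2.1197 m^3/s
Step 3 — volume delivered: V = 2.1197 * 10*3600 = 76308 m^3
Step 4 — area served: A = V / (depth/1000) = 76308 / 0.078 = 978000 m^2
Therefore the field area that can be irrigated = 978000 m^2.


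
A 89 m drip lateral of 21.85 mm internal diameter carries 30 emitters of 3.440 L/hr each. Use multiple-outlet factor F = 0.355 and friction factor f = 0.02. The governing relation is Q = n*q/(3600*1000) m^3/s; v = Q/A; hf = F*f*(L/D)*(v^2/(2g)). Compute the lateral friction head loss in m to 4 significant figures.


Q = 30*3.440/(3600*1000) = 2.86667e-05 m^3/s
A = pi*(21.85e-3/2)^2 = 3.74967e-04 m^2, so v = Q/A = 0.0764512 m/s
hf = 0.355*0.02*(89/0.02185)*(0.0764512^2/(2*9.81)) = 0.008615 m
Therefore the lateral friction head loss = 0.008615 m.


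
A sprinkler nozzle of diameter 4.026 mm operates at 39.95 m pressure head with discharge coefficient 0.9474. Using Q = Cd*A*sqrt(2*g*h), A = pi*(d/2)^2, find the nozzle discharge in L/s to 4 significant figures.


A = pi*(4.026e-3/2)^2 = 1.27303e-05 m^2
Q = 0.9474 * 1.27303e-05 * sqrt(2*9.81*39.95) * 1000 = 0.3377 L/s
Therefore the nozzle discharge = 0.3377 L/s.


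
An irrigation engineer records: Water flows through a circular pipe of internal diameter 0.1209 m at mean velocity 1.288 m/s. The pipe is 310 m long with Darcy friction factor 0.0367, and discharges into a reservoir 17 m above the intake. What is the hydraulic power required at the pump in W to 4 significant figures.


Approach: apply continuity + Darcy-Weisbach + hydraulic power, Q = A*v; hf = f*(L/D)*(v^2/(2g)); H = static + hf; P = rho*g*Q*H.
Step 1 — flow rate (continuity, Q = A*v):
  A = pi*(0.1209/2)^2 = 0.0114800 m^2
  Q = 0.0114800 * 1.288 = 0.0147863 m^3/s
Step 2 — friction head loss (Darcy-Weisbach):
  hf = 0.0367 * (310/0.1209) * (1.288^2 / (2*9.81))
  hf = 7.95672 m
Step 3 — total head: H = 17 + 7.95672 = 24.9567 m
Step 4 — hydraulic power (P = rho*g*Q*H):
  P = 1000 * 9.81 * 0.0147863 * 24.9567 = 3620 W
Therefore the hydraulic power required at the pump = 3620 W.


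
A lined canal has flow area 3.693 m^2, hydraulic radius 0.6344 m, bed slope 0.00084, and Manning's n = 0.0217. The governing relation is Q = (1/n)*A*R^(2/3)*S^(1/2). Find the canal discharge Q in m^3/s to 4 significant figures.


Q = (1/0.0217) * 3.693 * 0.6344^(2/3) * 0.00084^(1/2) = 3.642 m^3/s
Therefore the canal discharge Q = 3.642 m^3/s.


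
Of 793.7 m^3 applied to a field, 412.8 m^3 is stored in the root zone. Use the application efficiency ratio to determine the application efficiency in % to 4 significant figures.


Approach: apply the application efficiency ratio, Ea = (stored/applied)*100.
Ea = (412.8/793.7)*100 = 52.01 %
Therefore the application efficiency = 52.01 %.


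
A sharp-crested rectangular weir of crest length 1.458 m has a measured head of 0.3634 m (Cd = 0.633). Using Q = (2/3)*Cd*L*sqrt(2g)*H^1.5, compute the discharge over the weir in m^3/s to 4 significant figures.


Q = (2/3)*0.633*1.458*sqrt(2*9.81)*0.3634^1.5 = 0.5970 m^3/s
Therefore the discharge over the weir = 0.5970 m^3/s.


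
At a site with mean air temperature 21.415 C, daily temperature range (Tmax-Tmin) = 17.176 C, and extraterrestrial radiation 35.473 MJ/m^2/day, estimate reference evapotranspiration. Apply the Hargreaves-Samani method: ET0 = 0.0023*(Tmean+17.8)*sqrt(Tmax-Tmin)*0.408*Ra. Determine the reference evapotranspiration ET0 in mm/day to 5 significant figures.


ET0 = 0.0023*(21.415+17.8)*sqrt(17.176)*0.408*35.473 = 5.4100 mm/day
Therefore the reference evapotranspiration ET0 = 5.4100 mm/day.


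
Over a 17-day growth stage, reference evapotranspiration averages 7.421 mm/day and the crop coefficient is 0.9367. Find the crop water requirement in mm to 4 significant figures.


Approach: apply the crop water requirement relation, CWR = ET0 * Kc * days.
CWR = 7.421 * 0.9367 * 17 = 118.2 mm
Therefore the crop water requirement = 118.2 mm.


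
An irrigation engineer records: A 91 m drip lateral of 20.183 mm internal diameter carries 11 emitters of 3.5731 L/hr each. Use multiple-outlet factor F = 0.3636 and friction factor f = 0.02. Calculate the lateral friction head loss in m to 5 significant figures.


Approach: apply Darcy-Weisbach with the multiple-outlet F-factor, Q = n*q/(3600*1000) m^3/s; v = Q/A; hf = F*f*(L/D)*(v^2/(2g)).
Q = 11*3.5731/(3600*1000) = 1.091781e-05 m^3/s
A = pi*(20.183e-3/2)^2 = 3.199347e-04 m^2, so v = Q/A = 0.03412511 m/s
hf = 0.3636*0.02*(91/0.020183)*(0.03412511^2/(2*9.81)) = 0.0019461 m
Therefore the lateral friction head loss = 0.0019461 m.


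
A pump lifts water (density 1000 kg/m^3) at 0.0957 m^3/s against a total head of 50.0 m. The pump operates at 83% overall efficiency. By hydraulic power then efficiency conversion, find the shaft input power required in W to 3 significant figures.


Approach: apply hydraulic power then efficiency conversion, P = rho*g*Q*H; P_in = P/eta.
Step 1 — hydraulic power (P = rho*g*Q*H):
  P = 1000 * 9.81 * 0.0957 * 50.0 = 46941 W
Step 2 — input power: P_in = P/eta = 46941 / 0.83 = 56600 W
Therefore the shaft input power required = 56600 W.


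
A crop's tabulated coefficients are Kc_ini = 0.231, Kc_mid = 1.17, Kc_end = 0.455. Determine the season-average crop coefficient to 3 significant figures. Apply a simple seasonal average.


Approach: apply a simple seasonal average, Kc_avg = (Kc_ini + Kc_mid + Kc_end)/3.
Kc_avg = (0.231 + 1.17 + 0.455)/3 = 0.619
Therefore the season-average crop coefficient = 0.619.


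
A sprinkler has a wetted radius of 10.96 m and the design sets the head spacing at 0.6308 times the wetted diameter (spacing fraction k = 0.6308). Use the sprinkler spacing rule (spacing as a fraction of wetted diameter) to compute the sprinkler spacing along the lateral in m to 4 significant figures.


Approach: apply the sprinkler spacing rule (spacing as a fraction of wetted diameter), S = k*(2*R).
S = 0.6308 * (2 * 10.96) = 13.83 m
Therefore the sprinkler spacing along the lateral = 13.83 m.


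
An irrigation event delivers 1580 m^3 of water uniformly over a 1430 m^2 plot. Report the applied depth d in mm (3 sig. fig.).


Approach: apply depth from volume over area, d = (V/A)*1000.
d = (1580 / 1430) * 1000 = 1100 mm
Therefore the applied depth d = 1100 mm.


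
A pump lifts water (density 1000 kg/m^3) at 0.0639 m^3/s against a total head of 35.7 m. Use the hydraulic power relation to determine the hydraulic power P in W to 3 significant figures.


Approach: apply the hydraulic power relation, P = rho*g*Q*H.
P = 1000 * 9.81 * 0.0639 * 35.7 = 22400 W
Therefore the hydraulic power P = 22400 W.


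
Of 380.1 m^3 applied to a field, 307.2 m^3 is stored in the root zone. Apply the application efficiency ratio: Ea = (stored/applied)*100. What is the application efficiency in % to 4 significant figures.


Ea = (307.2/380.1)*100 = 80.82 %
Therefore the application efficiency = 80.82 %.


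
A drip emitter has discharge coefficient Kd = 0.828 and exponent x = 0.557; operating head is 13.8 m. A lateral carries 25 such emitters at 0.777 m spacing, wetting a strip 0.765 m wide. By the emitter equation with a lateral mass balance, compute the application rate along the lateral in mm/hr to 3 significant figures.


Approach: apply the emitter equation with a lateral mass balance, q = Kd*h^x; Q = n*q; rate = Q/(n*spacing*width).
Step 1 — single emitter flow (q = Kd*h^x):
  q = 0.828 * 13.8^0.557 = 3.5723 L/hr
Step 2 — total lateral flow: Q = 25 * 3.5723 = 89.306 L/hr
Step 3 — wetted area: A = 25 * 0.777 * 0.765 = 14.860 m^2
Step 4 — application rate: Q/A = 89.306/14.860 = 6.01 mm/hr
Therefore the application rate along the lateral = 6.01 mm/hr.


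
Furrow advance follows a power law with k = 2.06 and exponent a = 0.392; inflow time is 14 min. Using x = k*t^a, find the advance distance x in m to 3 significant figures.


x = 2.06 * 14^0.392 = 5.80 m
Therefore the advance distance x = 5.80 m.


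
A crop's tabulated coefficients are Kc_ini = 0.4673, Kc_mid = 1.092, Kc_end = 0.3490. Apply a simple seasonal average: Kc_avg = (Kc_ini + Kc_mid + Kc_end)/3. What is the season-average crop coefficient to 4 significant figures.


Kc_avg = (0.4673 + 1.092 + 0.3490)/3 = 0.6361
Therefore the season-average crop coefficient = 0.6361.


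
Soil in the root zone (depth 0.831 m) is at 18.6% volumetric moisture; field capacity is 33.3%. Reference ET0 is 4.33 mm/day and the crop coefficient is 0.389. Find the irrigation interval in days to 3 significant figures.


Approach: apply soil-water budget scheduling, SMD = (FC-theta)/100*depth*1000; ETc = ET0*Kc; interval = SMD/ETc.
Step 1 — soil moisture deficit:
  SMD = (33.3 - 18.6)/100 * 0.831 * 1000 = 122.16 mm
Step 2 — daily crop ET (ETc = ET0*Kc):
  ETc = 4.33 * 0.389 = 1.6844 mm/day
Step 3 — irrigation interval (SMD/ETc):
  interval = 122.16 / 1.6844 = 72.5 days
Therefore the irrigation interval = 72.5 days.


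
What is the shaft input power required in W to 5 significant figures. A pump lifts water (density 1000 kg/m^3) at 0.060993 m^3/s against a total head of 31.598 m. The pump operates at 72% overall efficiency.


Approach: apply hydraulic power then efficiency conversion, P = rho*g*Q*H; P_in = P/eta.
Step 1 — hydraulic power (P = rho*g*Q*H):
  P = 1000 * 9.81 * 0.060993 * 31.598 = 18906.39 W
Step 2 — input power: P_in = P/eta = 18906.39 / 0.72 = 26259 W
Therefore the shaft input power required = 26259 W.


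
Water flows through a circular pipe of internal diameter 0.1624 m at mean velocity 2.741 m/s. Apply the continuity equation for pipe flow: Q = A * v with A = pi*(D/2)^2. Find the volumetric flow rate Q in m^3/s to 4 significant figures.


A = pi*(0.1624/2)^2 = 0.0207139 m^2
Q = 0.0207139 * 2.741 = 0.05678 m^3/s
Therefore the volumetric flow rate Q = 0.05678 m^3/s.


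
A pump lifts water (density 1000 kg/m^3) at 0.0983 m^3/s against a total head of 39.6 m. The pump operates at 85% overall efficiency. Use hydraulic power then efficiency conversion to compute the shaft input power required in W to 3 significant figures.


Approach: apply hydraulic power then efficiency conversion, P = rho*g*Q*H; P_in = P/eta.
Step 1 — hydraulic power (P = rho*g*Q*H):
  P = 1000 * 9.81 * 0.0983 * 39.6 = 38187 W
Step 2 — input power: P_in = P/eta = 38187 / 0.85 = 44900 W
Therefore the shaft input power required = 44900 W.


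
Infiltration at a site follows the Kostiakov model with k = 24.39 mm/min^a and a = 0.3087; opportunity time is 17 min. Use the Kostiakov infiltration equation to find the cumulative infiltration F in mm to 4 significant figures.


Approach: apply the Kostiakov infiltration equation, F = k*t^a.
F = 24.39 * 17^0.3087 = 58.49 mm
Therefore the cumulative infiltration F = 58.49 mm.


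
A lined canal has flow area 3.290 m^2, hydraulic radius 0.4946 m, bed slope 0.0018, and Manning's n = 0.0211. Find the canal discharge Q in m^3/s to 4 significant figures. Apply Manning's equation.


Approach: apply Manning's equation, Q = (1/n)*A*R^(2/3)*S^(1/2).
Q = (1/0.0211) * 3.290 * 0.4946^(2/3) * 0.0018^(1/2) = 4.137 m^3/s
Therefore the canal discharge Q = 4.137 m^3/s.


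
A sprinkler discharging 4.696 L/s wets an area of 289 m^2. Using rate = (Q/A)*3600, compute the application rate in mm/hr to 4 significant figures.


rate = (4.696 / 289) * 3600 = 58.50 mm/hr
Therefore the application rate = 58.50 mm/hr.


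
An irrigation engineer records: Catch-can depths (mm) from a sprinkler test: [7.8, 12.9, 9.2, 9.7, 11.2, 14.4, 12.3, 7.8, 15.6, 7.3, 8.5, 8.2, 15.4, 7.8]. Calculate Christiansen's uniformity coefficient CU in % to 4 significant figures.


Approach: apply Christiansen's uniformity coefficient, CU = (1 - mean_abs_deviation/mean)*100.
mean = 10.5786 mm
mean |d_i - mean| = 2.61837 mm
CU = (1 - 2.61837/10.5786)*100 = 75.25 %
Therefore Christiansen's uniformity coefficient CU = 75.25 %.


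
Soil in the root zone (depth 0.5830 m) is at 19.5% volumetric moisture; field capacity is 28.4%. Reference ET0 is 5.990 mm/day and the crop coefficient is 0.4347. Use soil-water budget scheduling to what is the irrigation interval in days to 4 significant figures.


Approach: apply soil-water budget scheduling, SMD = (FC-theta)/100*depth*1000; ETc = ET0*Kc; interval = SMD/ETc.
Step 1 — soil moisture deficit:
  SMD = (28.4 - 19.5)/100 * 0.5830 * 1000 = 51.8870 mm
Step 2 — daily crop ET (ETc = ET0*Kc):
  ETc = 5.990 * 0.4347 = 2.60385 mm/day
Step 3 — irrigation interval (SMD/ETc):
  interval = 51.8870 / 2.60385 = 19.93 days
Therefore the irrigation interval = 19.93 days.


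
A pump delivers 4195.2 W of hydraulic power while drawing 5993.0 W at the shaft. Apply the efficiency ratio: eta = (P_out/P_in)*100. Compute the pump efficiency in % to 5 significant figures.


eta = (4195.2 / 5993.0) * 100 = 70.002 %
Therefore the pump efficiency = 70.002 %.


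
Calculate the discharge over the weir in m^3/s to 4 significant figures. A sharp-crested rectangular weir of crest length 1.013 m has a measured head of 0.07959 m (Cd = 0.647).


Approach: apply the rectangular weir equation, Q = (2/3)*Cd*L*sqrt(2g)*H^1.5.
Q = (2/3)*0.647*1.013*sqrt(2*9.81)*0.07959^1.5 = 0.04346 m^3/s
Therefore the discharge over the weir = 0.04346 m^3/s.


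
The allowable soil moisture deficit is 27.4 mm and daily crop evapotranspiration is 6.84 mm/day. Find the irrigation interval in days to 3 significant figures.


Approach: apply the irrigation interval relation, interval = SMD / ETc.
interval = 27.4 / 6.84 = 4.01 days
Therefore the irrigation interval = 4.01 days.


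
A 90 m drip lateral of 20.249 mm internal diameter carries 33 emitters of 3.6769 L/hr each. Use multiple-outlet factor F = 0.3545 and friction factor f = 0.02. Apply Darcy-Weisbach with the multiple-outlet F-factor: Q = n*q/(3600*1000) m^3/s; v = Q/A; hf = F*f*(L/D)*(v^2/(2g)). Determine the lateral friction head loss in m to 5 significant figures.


Q = 33*3.6769/(3600*1000) = 3.370492e-05 m^3/s
A = pi*(20.249e-3/2)^2 = 3.220305e-04 m^2, so v = Q/A = 0.1046637 m/s
hf = 0.3545*0.02*(90/0.020249)*(0.1046637^2/(2*9.81)) = 0.017595 m
Therefore the lateral friction head loss = 0.017595 m.


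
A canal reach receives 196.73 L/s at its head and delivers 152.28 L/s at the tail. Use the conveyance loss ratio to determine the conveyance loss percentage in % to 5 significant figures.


Approach: apply the conveyance loss ratio, loss% = ((Q_head - Q_tail)/Q_head)*100.
loss = ((196.73 - 152.28)/196.73)*100 = 22.594 %
Therefore the conveyance loss percentage = 22.594 %.


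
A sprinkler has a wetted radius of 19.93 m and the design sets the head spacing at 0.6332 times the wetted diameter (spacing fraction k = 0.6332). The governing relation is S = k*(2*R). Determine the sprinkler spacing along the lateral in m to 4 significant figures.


S = 0.6332 * (2 * 19.93) = 25.24 m
Therefore the sprinkler spacing along the lateral = 25.24 m.


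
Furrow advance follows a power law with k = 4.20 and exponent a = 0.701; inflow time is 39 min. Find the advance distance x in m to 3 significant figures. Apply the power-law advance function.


Approach: apply the power-law advance function, x = k*t^a.
x = 4.20 * 39^0.701 = 54.8 m
Therefore the advance distance x = 54.8 m.


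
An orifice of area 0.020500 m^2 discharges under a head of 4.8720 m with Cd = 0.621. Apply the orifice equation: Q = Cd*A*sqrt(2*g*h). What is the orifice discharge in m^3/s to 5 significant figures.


Q = 0.621 * 0.020500 * sqrt(2*9.81*4.8720) = 0.12447 m^3/s
Therefore the orifice discharge = 0.12447 m^3/s.


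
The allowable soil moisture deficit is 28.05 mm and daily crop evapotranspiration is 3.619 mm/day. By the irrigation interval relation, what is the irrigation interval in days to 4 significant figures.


Approach: apply the irrigation interval relation, interval = SMD / ETc.
interval = 28.05 / 3.619 = 7.751 days
Therefore the irrigation interval = 7.751 days.


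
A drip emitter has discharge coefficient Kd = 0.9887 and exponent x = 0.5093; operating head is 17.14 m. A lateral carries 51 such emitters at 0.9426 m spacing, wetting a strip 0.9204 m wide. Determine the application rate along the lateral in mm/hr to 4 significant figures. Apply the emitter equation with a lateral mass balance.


Approach: apply the emitter equation with a lateral mass balance, q = Kd*h^x; Q = n*q; rate = Q/(n*spacing*width).
Step 1 — single emitter flow (q = Kd*h^x):
  q = 0.9887 * 17.14^0.5093 = 4.20287 L/hr
Step 2 — total lateral flow: Q = 51 * 4.20287 = 214.347 L/hr
Step 3 — wetted area: A = 51 * 0.9426 * 0.9204 = 44.2460 m^2
Step 4 — application rate: Q/A = 214.347/44.2460 = 4.844 mm/hr
Therefore the application rate along the lateral = 4.844 mm/hr.


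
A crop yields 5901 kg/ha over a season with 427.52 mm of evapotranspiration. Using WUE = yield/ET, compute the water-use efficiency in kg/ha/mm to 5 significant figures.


WUE = 5901 / 427.52 = 13.803 kg/ha/mm
Therefore the water-use efficiency = 13.803 kg/ha/mm.


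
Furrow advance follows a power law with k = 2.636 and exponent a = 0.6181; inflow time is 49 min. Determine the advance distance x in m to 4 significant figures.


Approach: apply the power-law advance function, x = k*t^a.
x = 2.636 * 49^0.6181 = 29.22 m
Therefore the advance distance x = 29.22 m.


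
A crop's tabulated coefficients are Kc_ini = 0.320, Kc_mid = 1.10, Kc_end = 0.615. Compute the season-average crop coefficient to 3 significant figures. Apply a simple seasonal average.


Approach: apply a simple seasonal average, Kc_avg = (Kc_ini + Kc_mid + Kc_end)/3.
Kc_avg = (0.320 + 1.10 + 0.615)/3 = 0.678
Therefore the season-average crop coefficient = 0.678.


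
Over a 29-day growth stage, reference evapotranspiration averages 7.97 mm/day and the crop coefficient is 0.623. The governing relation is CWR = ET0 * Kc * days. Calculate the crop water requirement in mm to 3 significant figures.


CWR = 7.97 * 0.623 * 29 = 144 mm
Therefore the crop water requirement = 144 mm.


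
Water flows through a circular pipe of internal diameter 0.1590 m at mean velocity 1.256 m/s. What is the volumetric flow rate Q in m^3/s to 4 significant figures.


Approach: apply the continuity equation for pipe flow, Q = A * v with A = pi*(D/2)^2.
A = pi*(0.1590/2)^2 = 0.0198557 m^2
Q = 0.0198557 * 1.256 = 0.02494 m^3/s
Therefore the volumetric flow rate Q = 0.02494 m^3/s.


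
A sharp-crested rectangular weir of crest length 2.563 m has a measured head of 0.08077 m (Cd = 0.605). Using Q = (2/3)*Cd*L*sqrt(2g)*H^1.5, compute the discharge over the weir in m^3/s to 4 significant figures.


Q = (2/3)*0.605*2.563*sqrt(2*9.81)*0.08077^1.5 = 0.1051 m^3/s
Therefore the discharge over the weir = 0.1051 m^3/s.


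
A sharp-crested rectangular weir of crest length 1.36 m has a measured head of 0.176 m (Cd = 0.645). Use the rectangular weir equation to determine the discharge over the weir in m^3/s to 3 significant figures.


Approach: apply the rectangular weir equation, Q = (2/3)*Cd*L*sqrt(2g)*H^1.5.
Q = (2/3)*0.645*1.36*sqrt(2*9.81)*0.176^1.5 = 0.191 m^3/s
Therefore the discharge over the weir = 0.191 m^3/s.


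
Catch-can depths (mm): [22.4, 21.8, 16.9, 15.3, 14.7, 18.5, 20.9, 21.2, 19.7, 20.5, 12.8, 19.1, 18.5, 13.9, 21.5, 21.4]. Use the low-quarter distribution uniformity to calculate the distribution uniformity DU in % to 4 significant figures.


Approach: apply the low-quarter distribution uniformity, DU = (mean of lowest quarter of readings / overall mean)*100.
sorted lowest 4 of 16: [12.8, 13.9, 14.7, 15.3] -> mean = 14.1750 mm
overall mean = 18.6938 mm
DU = (14.1750/18.6938)*100 = 75.83 %
Therefore the distribution uniformity DU = 75.83 %.


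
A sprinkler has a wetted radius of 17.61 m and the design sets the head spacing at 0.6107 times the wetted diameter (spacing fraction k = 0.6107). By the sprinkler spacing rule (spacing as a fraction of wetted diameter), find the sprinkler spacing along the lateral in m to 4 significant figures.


Approach: apply the sprinkler spacing rule (spacing as a fraction of wetted diameter), S = k*(2*R).
S = 0.6107 * (2 * 17.61) = 21.51 m
Therefore the sprinkler spacing along the lateral = 21.51 m.


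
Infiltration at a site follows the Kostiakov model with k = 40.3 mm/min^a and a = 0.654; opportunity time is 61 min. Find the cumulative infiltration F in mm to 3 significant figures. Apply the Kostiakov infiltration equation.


Approach: apply the Kostiakov infiltration equation, F = k*t^a.
F = 40.3 * 61^0.654 = 593 mm
Therefore the cumulative infiltration F = 593 mm.


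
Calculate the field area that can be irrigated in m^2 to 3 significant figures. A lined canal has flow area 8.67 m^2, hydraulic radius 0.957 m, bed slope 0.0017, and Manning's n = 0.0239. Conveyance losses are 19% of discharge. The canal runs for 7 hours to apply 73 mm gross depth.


Approach: apply Manning's equation with a conveyance and depth budget, Q = (1/n)*A*R^(2/3)*S^(1/2); Q_field = Q*(1-loss); Area = Q_field*t/(d/1000).
Step 1 — canal discharge (Manning's equation):
  Q = (1/0.0239) * 8.67 * 0.957^(2/3) * 0.0017^(1/2) = 14.525 m^3/s
Step 2 — delivered flow: Q_field = 14.525*(1 - 19/100) = 11.765 m^3/s
Step 3 — volume delivered: V = 11.765 * 7*3600 = 296490 m^3
Step 4 — area served: A = V / (depth/1000) = 296490 / 0.073 = 4060000 m^2
Therefore the field area that can be irrigated = 4060000 m^2.


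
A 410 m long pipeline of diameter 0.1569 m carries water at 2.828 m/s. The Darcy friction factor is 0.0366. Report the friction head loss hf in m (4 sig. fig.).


Approach: apply the Darcy-Weisbach equation, hf = f*(L/D)*(v^2/(2g)).
hf = 0.0366 * (410/0.1569) * (2.828^2 / (2*9.81))
hf = 38.99 m
Therefore the friction head loss hf = 38.99 m.


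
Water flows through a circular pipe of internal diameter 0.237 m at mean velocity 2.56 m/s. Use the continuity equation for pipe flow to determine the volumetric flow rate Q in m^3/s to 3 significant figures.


Approach: apply the continuity equation for pipe flow, Q = A * v with A = pi*(D/2)^2.
A = pi*(0.237/2)^2 = 0.044115 m^2
Q = 0.044115 * 2.56 = 0.113 m^3/s
Therefore the volumetric flow rate Q = 0.113 m^3/s.


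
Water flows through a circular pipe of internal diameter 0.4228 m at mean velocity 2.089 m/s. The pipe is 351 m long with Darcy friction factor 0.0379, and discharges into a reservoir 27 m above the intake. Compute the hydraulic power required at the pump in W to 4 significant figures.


Approach: apply continuity + Darcy-Weisbach + hydraulic power, Q = A*v; hf = f*(L/D)*(v^2/(2g)); H = static + hf; P = rho*g*Q*H.
Step 1 — flow rate (continuity, Q = A*v):
  A = pi*(0.4228/2)^2 = 0.140398 m^2
  Q = 0.140398 * 2.089 = 0.293291 m^3/s
Step 2 — friction head loss (Darcy-Weisbach):
  hf = 0.0379 * (351/0.4228) * (2.089^2 / (2*9.81))
  hf = 6.99825 m
Step 3 — total head: H = 27 + 6.99825 = 33.9982 m
Step 4 — hydraulic power (P = rho*g*Q*H):
  P = 1000 * 9.81 * 0.293291 * 33.9982 = 97820 W
Therefore the hydraulic power required at the pump = 97820 W.


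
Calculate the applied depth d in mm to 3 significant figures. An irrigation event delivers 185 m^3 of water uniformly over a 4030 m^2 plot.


Approach: apply depth from volume over area, d = (V/A)*1000.
d = (185 / 4030) * 1000 = 45.9 mm
Therefore the applied depth d = 45.9 mm.


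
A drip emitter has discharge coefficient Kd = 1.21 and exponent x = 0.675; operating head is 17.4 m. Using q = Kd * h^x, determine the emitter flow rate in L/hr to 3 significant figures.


q = 1.21 * 17.4^0.675 = 8.32 L/hr
Therefore the emitter flow rate = 8.32 L/hr.


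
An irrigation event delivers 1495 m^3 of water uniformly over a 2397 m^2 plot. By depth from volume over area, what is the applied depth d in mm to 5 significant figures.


Approach: apply depth from volume over area, d = (V/A)*1000.
d = (1495 / 2397) * 1000 = 623.70 mm
Therefore the applied depth d = 623.70 mm.


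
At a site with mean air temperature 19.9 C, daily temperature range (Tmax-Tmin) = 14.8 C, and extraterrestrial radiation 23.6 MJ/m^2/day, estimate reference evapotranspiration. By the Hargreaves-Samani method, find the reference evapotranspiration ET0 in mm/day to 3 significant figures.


Approach: apply the Hargreaves-Samani method, ET0 = 0.0023*(Tmean+17.8)*sqrt(Tmax-Tmin)*0.408*Ra.
ET0 = 0.0023*(19.9+17.8)*sqrt(14.8)*0.408*23.6 = 3.21 mm/day
Therefore the reference evapotranspiration ET0 = 3.21 mm/day.


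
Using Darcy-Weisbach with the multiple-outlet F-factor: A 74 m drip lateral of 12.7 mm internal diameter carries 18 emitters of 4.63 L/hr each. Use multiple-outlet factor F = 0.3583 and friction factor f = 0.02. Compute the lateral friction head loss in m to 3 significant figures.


Approach: apply Darcy-Weisbach with the multiple-outlet F-factor, Q = n*q/(3600*1000) m^3/s; v = Q/A; hf = F*f*(L/D)*(v^2/(2g)).
Q = 18*4.63/(3600*1000) = 2.3150e-05 m^3/s
A = pi*(12.7e-3/2)^2 = 1.2668e-04 m^2, so v = Q/A = 0.18275 m/s
hf = 0.3583*0.02*(74/0.0127)*(0.18275^2/(2*9.81)) = 0.0711 m
Therefore the lateral friction head loss = 0.0711 m.


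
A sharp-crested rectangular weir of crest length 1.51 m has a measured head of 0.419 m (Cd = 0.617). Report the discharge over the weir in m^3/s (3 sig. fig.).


Approach: apply the rectangular weir equation, Q = (2/3)*Cd*L*sqrt(2g)*H^1.5.
Q = (2/3)*0.617*1.51*sqrt(2*9.81)*0.419^1.5 = 0.746 m^3/s
Therefore the discharge over the weir = 0.746 m^3/s.


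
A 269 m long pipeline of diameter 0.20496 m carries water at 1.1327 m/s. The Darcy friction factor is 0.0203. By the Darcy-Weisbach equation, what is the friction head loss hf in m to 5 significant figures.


Approach: apply the Darcy-Weisbach equation, hf = f*(L/D)*(v^2/(2g)).
hf = 0.0203 * (269/0.20496) * (1.1327^2 / (2*9.81))
hf = 1.7422 m
Therefore the friction head loss hf = 1.7422 m.


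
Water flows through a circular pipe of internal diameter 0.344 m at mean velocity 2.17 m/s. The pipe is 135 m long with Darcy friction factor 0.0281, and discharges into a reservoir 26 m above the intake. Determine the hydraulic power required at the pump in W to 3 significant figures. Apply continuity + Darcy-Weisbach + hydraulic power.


Approach: apply continuity + Darcy-Weisbach + hydraulic power, Q = A*v; hf = f*(L/D)*(v^2/(2g)); H = static + hf; P = rho*g*Q*H.
Step 1 — flow rate (continuity, Q = A*v):
  A = pi*(0.344/2)^2 = 0.092941 m^2
  Q = 0.092941 * 2.17 = 0.20168 m^3/s
Step 2 — friction head loss (Darcy-Weisbach):
  hf = 0.0281 * (135/0.344) * (2.17^2 / (2*9.81))
  hf = 2.6467 m
Step 3 — total head: H = 26 + 2.6467 = 28.647 m
Step 4 — hydraulic power (P = rho*g*Q*H):
  P = 1000 * 9.81 * 0.20168 * 28.647 = 56700 W
Therefore the hydraulic power required at the pump = 56700 W.


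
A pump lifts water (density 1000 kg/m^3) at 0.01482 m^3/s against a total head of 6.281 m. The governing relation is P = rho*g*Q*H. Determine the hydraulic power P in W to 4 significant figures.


P = 1000 * 9.81 * 0.01482 * 6.281 = 913.2 W
Therefore the hydraulic power P = 913.2 W.
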